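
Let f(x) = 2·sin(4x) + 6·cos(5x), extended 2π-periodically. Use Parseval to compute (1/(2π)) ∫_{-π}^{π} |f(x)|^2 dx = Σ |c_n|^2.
Σ |c_n|^2 = 20

Expand |f|^2 and use orthogonality of {sin(nx), cos(mx)} on [-π, π]:
  ∫_{-π}^{π} sin(nx)^2 dx = π, ∫ cos(mx)^2 dx = π, and cross terms integrate to 0.
So ∫_{-π}^{π} f(x)^2 dx = 2^2 · π + 6^2 · π = (4 + 36)π.
Divide by 2π: (4 + 36)/2 = 20.
By Parseval, this equals Σ |c_n|^2.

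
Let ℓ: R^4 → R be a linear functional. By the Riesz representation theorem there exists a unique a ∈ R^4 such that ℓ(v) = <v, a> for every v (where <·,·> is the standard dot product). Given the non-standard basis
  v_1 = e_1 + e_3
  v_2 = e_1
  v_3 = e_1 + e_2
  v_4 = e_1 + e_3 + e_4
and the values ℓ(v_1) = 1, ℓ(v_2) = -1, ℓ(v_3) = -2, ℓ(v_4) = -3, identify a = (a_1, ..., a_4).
a = (-1, -1, 2, -4)

Write a = (a_1, ..., a_4) in the standard basis. For each basis vector v_i, ℓ(v_i) = <v_i, a> is a linear equation in the a_j's. Collect the n equations into a matrix system V a = ℓ, where row i of V is v_i (expressed in the standard basis). Since V is invertible (lower-triangular with 1s on the diagonal, up to permutation), solve by back-substitution:
  V =
[[1, 0, 1, 0],
 [1, 0, 0, 0],
 [1, 1, 0, 0],
 [1, 0, 1, 1]]
  V a = (1, -1, -2, -3)
Solving gives a = (-1, -1, 2, -4).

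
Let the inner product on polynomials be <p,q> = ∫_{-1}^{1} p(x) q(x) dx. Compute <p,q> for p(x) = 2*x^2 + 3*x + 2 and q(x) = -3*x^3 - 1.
<p,q> = -134/15

Expand the product: p(x)·q(x) = -6*x^5 - 9*x^4 - 6*x^3 - 2*x^2 - 3*x - 2.
∫_{-1}^{1} of each monomial x^k gives [2/(k+1) if k even, 0 if k odd]. Integrating term-by-term (or equivalently evaluating the antiderivative F(x) = -x^6 - 9*x^5/5 - 3*x^4/2 - 2*x^3/3 - 3*x^2/2 - 2*x at the endpoints):
  F(1) − F(−1) = -127/15 − (7/15) = -134/15.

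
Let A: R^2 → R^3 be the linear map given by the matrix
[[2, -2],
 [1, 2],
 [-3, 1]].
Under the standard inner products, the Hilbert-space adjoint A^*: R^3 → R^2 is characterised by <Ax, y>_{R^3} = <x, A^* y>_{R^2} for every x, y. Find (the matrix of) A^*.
A^* = A^T =
[[2, 1, -3],
 [-2, 2, 1]]

For real matrices with standard dot products, the defining identity <Ax, y> = <x, A^* y> gives (Ax)^T y = x^T (A^*) y, i.e. x^T A^T y = x^T (A^*) y. Since this holds for all x, y, we must have A^* = A^T. Therefore
A^* =
[[2, 1, -3],
 [-2, 2, 1]].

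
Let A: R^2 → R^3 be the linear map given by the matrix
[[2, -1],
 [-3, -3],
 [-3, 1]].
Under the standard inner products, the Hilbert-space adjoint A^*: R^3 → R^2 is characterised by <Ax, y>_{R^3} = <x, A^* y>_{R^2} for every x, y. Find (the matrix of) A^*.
A^* = A^T =
[[2, -3, -3],
 [-1, -3, 1]]

For real matrices with standard dot products, the defining identity <Ax, y> = <x, A^* y> gives (Ax)^T y = x^T (A^*) y, i.e. x^T A^T y = x^T (A^*) y. Since this holds for all x, y, we must have A^* = A^T. Therefore
A^* =
[[2, -3, -3],
 [-1, -3, 1]].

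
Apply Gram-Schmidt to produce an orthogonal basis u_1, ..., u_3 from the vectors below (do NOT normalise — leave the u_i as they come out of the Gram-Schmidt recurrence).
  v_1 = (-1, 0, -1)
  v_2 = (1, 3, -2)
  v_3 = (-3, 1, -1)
Orthogonal basis:
  u_1 = (-1, 0, -1)
  u_2 = (3/2, 3, -3/2)
  u_3 = (-1, 1, 1)

Apply the Gram-Schmidt recurrence
  u_1 = v_1
  u_i = v_i − Σ_{j<i} ((v_i · u_j) / (u_j · u_j)) · u_j.

Step by step this gives:
  u_1 = (-1, 0, -1)
  u_2 = (3/2, 3, -3/2)
  u_3 = (-1, 1, 1)

Orthogonality check:
  u_2 · u_1 = 0 (should be 0)
  u_3 · u_1 = 0 (should be 0)
  u_3 · u_2 = 0 (should be 0)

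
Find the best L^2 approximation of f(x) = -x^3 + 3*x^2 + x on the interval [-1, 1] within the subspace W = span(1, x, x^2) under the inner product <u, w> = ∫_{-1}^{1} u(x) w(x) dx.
g(x) = 3*x^2 + 2*x/5

The best approximation g ∈ W is the orthogonal projection of f onto W. Writing g = a_0 + a_1 x + a_2 x^2, the coefficients solve the normal equations G · a = b where
  G_{ij} = <φ_i, φ_j> and b_i = <f, φ_i>, with φ_0 = 1, φ_1 = x, φ_2 = x^2.
G =
  [2, 0, 2/3]
  [0, 2/3, 0]
  [2/3, 0, 2/5],
b = (2, 4/15, 6/5).
Solving gives a_0 = 0, a_1 = 2/5, a_2 = 3, so
  g(x) = 3*x^2 + 2*x/5.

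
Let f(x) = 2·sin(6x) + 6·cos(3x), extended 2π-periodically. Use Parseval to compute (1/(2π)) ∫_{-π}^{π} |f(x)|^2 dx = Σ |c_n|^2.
Σ |c_n|^2 = 20

Expand |f|^2 and use orthogonality of {sin(nx), cos(mx)} on [-π, π]:
  ∫_{-π}^{π} sin(nx)^2 dx = π, ∫ cos(mx)^2 dx = π, and cross terms integrate to 0.
So ∫_{-π}^{π} f(x)^2 dx = 2^2 · π + 6^2 · π = (4 + 36)π.
Divide by 2π: (4 + 36)/2 = 20.
By Parseval, this equals Σ |c_n|^2.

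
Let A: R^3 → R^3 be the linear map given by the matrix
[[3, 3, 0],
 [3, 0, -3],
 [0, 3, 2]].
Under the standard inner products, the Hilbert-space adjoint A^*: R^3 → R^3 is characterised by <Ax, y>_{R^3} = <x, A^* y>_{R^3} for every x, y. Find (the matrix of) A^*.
A^* = A^T =
[[3, 3, 0],
 [3, 0, 3],
 [0, -3, 2]]

For real matrices with standard dot products, the defining identity <Ax, y> = <x, A^* y> gives (Ax)^T y = x^T (A^*) y, i.e. x^T A^T y = x^T (A^*) y. Since this holds for all x, y, we must have A^* = A^T. Therefore
A^* =
[[3, 3, 0],
 [3, 0, 3],
 [0, -3, 2]].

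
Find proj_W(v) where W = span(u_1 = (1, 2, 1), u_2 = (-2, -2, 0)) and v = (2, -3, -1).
proj_W(v) = (2/3, -5/3, -7/3)

Set up U = [u_1 | ... | u_2] ∈ R^(3×2). The projector onto W = col(U) is P = U (U^T U)^(-1) U^T.
Compute U^T U =
  [6, -6]
  [-6, 8],
and U^T v = (-5, 2).
Solve U^T U · c = U^T v for the coefficients: c = (-7/3, -3/2). The projection is proj_W(v) = U c.
Check: (v - proj_W(v)) · u_1 = 0  (should be 0).
Check: (v - proj_W(v)) · u_2 = 0  (should be 0).
Result: proj_W(v) = (2/3, -5/3, -7/3).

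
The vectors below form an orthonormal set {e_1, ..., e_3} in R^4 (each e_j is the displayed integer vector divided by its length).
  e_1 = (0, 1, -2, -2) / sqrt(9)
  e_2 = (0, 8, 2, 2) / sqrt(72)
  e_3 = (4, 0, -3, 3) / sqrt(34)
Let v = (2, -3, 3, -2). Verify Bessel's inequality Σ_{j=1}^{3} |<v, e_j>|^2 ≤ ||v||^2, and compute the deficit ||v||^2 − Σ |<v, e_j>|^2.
Σ |<v, e_j>|^2 = 186/17; ||v||^2 = 26; deficit = 256/17

Write each e_j = u_j / sqrt(<u_j, u_j>) where u_j is the displayed integer vector. Then <v, e_j> = <v, u_j> / sqrt(<u_j, u_j>), so |<v, e_j>|^2 = <v, u_j>^2 / <u_j, u_j>.
Coefficients: <v, e_1> = -5/sqrt(9), <v, e_2> = -22/sqrt(72), <v, e_3> = -7/sqrt(34).
Square and sum: Σ |<v, e_j>|^2 = 186/17.
Compute ||v||^2 = v·v = 26.
Deficit = 26 − 186/17 = 256/17 ≥ 0, confirming Bessel's inequality. (The deficit equals ||v − Σ <v,e_j> e_j||^2, the squared distance from v to span{e_j}.)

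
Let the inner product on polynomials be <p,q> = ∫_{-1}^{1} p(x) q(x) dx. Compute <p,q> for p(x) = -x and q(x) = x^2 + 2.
<p,q> = 0

Expand the product: p(x)·q(x) = -x^3 - 2*x.
∫_{-1}^{1} of each monomial x^k gives [2/(k+1) if k even, 0 if k odd]. Integrating term-by-term (or equivalently evaluating the antiderivative F(x) = -x^4/4 - x^2 at the endpoints):
  F(1) − F(−1) = -5/4 − (-5/4) = 0.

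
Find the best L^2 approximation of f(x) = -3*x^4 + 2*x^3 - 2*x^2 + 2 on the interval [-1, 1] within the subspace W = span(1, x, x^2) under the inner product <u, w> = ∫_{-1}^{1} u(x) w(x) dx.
g(x) = -32*x^2/7 + 6*x/5 + 79/35

The best approximation g ∈ W is the orthogonal projection of f onto W. Writing g = a_0 + a_1 x + a_2 x^2, the coefficients solve the normal equations G · a = b where
  G_{ij} = <φ_i, φ_j> and b_i = <f, φ_i>, with φ_0 = 1, φ_1 = x, φ_2 = x^2.
G =
  [2, 0, 2/3]
  [0, 2/3, 0]
  [2/3, 0, 2/5],
b = (22/15, 4/5, -34/105).
Solving gives a_0 = 79/35, a_1 = 6/5, a_2 = -32/7, so
  g(x) = -32*x^2/7 + 6*x/5 + 79/35.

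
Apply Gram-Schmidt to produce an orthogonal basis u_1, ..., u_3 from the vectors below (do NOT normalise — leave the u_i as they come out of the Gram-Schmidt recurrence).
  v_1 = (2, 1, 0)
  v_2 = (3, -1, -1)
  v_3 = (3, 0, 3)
Orthogonal basis:
  u_1 = (2, 1, 0)
  u_2 = (1, -2, -1)
  u_3 = (3/5, -6/5, 3)

Apply the Gram-Schmidt recurrence
  u_1 = v_1
  u_i = v_i − Σ_{j<i} ((v_i · u_j) / (u_j · u_j)) · u_j.

Step by step this gives:
  u_1 = (2, 1, 0)
  u_2 = (1, -2, -1)
  u_3 = (3/5, -6/5, 3)

Orthogonality check:
  u_2 · u_1 = 0 (should be 0)
  u_3 · u_1 = 0 (should be 0)
  u_3 · u_2 = 0 (should be 0)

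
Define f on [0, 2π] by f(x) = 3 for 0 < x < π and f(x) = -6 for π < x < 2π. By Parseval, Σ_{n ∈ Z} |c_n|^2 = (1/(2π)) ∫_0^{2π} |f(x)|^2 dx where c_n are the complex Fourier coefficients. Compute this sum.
Σ |c_n|^2 = 45/2

Parseval equates the L^2 energy of f (normalised by 1/(2π)) with the ℓ^2 sum of its Fourier coefficients: (1/(2π)) ∫_0^{2π} |f|^2 = Σ |c_n|^2.
Compute the left side: (1/(2π)) [∫_0^π 3^2 dx + ∫_π^{2π} (-6)^2 dx] = (1/(2π)) · (9π + 36π) = (9 + 36)/2 = 45/2.
So Σ_{n ∈ Z} |c_n|^2 = 45/2.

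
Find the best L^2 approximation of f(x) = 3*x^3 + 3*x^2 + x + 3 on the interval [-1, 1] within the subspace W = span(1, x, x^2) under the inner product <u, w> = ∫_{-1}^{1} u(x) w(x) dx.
g(x) = 3*x^2 + 14*x/5 + 3

The best approximation g ∈ W is the orthogonal projection of f onto W. Writing g = a_0 + a_1 x + a_2 x^2, the coefficients solve the normal equations G · a = b where
  G_{ij} = <φ_i, φ_j> and b_i = <f, φ_i>, with φ_0 = 1, φ_1 = x, φ_2 = x^2.
G =
  [2, 0, 2/3]
  [0, 2/3, 0]
  [2/3, 0, 2/5],
b = (8, 28/15, 16/5).
Solving gives a_0 = 3, a_1 = 14/5, a_2 = 3, so
  g(x) = 3*x^2 + 14*x/5 + 3.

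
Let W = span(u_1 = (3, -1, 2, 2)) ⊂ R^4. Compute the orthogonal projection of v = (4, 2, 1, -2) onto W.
proj_W(v) = (4/3, -4/9, 8/9, 8/9)

Set up U = [u_1 | ... | u_1] ∈ R^(4×1). The projector onto W = col(U) is P = U (U^T U)^(-1) U^T.
Compute U^T U =
  [18],
and U^T v = (8).
Solve U^T U · c = U^T v for the coefficients: c = (4/9). The projection is proj_W(v) = U c.
Check: (v - proj_W(v)) · u_1 = 0  (should be 0).
Result: proj_W(v) = (4/3, -4/9, 8/9, 8/9).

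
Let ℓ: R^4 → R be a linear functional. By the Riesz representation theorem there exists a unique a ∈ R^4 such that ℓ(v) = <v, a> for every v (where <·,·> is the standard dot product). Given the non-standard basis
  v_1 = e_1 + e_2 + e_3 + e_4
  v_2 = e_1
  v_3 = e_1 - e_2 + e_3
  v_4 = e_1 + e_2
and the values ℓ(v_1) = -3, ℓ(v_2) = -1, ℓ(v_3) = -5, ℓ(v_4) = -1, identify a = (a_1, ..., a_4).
a = (-1, 0, -4, 2)

Write a = (a_1, ..., a_4) in the standard basis. For each basis vector v_i, ℓ(v_i) = <v_i, a> is a linear equation in the a_j's. Collect the n equations into a matrix system V a = ℓ, where row i of V is v_i (expressed in the standard basis). Since V is invertible (lower-triangular with 1s on the diagonal, up to permutation), solve by back-substitution:
  V =
[[1, 1, 1, 1],
 [1, 0, 0, 0],
 [1, -1, 1, 0],
 [1, 1, 0, 0]]
  V a = (-3, -1, -5, -1)
Solving gives a = (-1, 0, -4, 2).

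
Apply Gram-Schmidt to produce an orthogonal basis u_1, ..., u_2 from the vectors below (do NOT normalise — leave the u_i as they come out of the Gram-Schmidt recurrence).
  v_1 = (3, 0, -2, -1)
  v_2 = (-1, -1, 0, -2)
Orthogonal basis:
  u_1 = (3, 0, -2, -1)
  u_2 = (-11/14, -1, -1/7, -29/14)

Apply the Gram-Schmidt recurrence
  u_1 = v_1
  u_i = v_i − Σ_{j<i} ((v_i · u_j) / (u_j · u_j)) · u_j.

Step by step this gives:
  u_1 = (3, 0, -2, -1)
  u_2 = (-11/14, -1, -1/7, -29/14)

Orthogonality check:
  u_2 · u_1 = 0 (should be 0)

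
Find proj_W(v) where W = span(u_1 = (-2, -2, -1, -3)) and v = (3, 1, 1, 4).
proj_W(v) = (7/3, 7/3, 7/6, 7/2)

Set up U = [u_1 | ... | u_1] ∈ R^(4×1). The projector onto W = col(U) is P = U (U^T U)^(-1) U^T.
Compute U^T U =
  [18],
and U^T v = (-21).
Solve U^T U · c = U^T v for the coefficients: c = (-7/6). The projection is proj_W(v) = U c.
Check: (v - proj_W(v)) · u_1 = 0  (should be 0).
Result: proj_W(v) = (7/3, 7/3, 7/6, 7/2).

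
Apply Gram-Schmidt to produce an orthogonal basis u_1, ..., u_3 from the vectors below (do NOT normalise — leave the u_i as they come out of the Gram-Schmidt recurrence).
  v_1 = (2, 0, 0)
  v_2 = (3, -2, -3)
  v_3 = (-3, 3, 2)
Orthogonal basis:
  u_1 = (2, 0, 0)
  u_2 = (0, -2, -3)
  u_3 = (0, 15/13, -10/13)

Apply the Gram-Schmidt recurrence
  u_1 = v_1
  u_i = v_i − Σ_{j<i} ((v_i · u_j) / (u_j · u_j)) · u_j.

Step by step this gives:
  u_1 = (2, 0, 0)
  u_2 = (0, -2, -3)
  u_3 = (0, 15/13, -10/13)

Orthogonality check:
  u_2 · u_1 = 0 (should be 0)
  u_3 · u_1 = 0 (should be 0)
  u_3 · u_2 = 0 (should be 0)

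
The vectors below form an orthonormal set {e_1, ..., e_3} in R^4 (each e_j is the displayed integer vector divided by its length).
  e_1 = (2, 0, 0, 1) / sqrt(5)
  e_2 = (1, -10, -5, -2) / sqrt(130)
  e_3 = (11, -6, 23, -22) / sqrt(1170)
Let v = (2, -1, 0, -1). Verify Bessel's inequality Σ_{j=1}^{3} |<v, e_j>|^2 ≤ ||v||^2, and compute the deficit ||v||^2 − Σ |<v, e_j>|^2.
Σ |<v, e_j>|^2 = 49/9; ||v||^2 = 6; deficit = 5/9

Write each e_j = u_j / sqrt(<u_j, u_j>) where u_j is the displayed integer vector. Then <v, e_j> = <v, u_j> / sqrt(<u_j, u_j>), so |<v, e_j>|^2 = <v, u_j>^2 / <u_j, u_j>.
Coefficients: <v, e_1> = 3/sqrt(5), <v, e_2> = 14/sqrt(130), <v, e_3> = 50/sqrt(1170).
Square and sum: Σ |<v, e_j>|^2 = 49/9.
Compute ||v||^2 = v·v = 6.
Deficit = 6 − 49/9 = 5/9 ≥ 0, confirming Bessel's inequality. (The deficit equals ||v − Σ <v,e_j> e_j||^2, the squared distance from v to span{e_j}.)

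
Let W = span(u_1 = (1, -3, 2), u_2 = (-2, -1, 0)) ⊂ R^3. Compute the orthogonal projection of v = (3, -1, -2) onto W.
proj_W(v) = (53/23, 9/23, 10/23)

Set up U = [u_1 | ... | u_2] ∈ R^(3×2). The projector onto W = col(U) is P = U (U^T U)^(-1) U^T.
Compute U^T U =
  [14, 1]
  [1, 5],
and U^T v = (2, -5).
Solve U^T U · c = U^T v for the coefficients: c = (5/23, -24/23). The projection is proj_W(v) = U c.
Check: (v - proj_W(v)) · u_1 = 0  (should be 0).
Check: (v - proj_W(v)) · u_2 = 0  (should be 0).
Result: proj_W(v) = (53/23, 9/23, 10/23).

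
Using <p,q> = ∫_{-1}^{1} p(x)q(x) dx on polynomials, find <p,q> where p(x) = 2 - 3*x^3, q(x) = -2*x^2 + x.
<p,q> = -58/15

Expand the product: p(x)·q(x) = 6*x^5 - 3*x^4 - 4*x^2 + 2*x.
∫_{-1}^{1} of each monomial x^k gives [2/(k+1) if k even, 0 if k odd]. Integrating term-by-term (or equivalently evaluating the antiderivative F(x) = x^6 - 3*x^5/5 - 4*x^3/3 + x^2 at the endpoints):
  F(1) − F(−1) = 1/15 − (59/15) = -58/15.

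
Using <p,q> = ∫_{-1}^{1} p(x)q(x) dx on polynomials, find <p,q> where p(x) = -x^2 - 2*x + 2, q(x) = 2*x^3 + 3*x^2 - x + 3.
<p,q> = 188/15

Expand the product: p(x)·q(x) = -2*x^5 - 7*x^4 - x^3 + 5*x^2 - 8*x + 6.
∫_{-1}^{1} of each monomial x^k gives [2/(k+1) if k even, 0 if k odd]. Integrating term-by-term (or equivalently evaluating the antiderivative F(x) = -x^6/3 - 7*x^5/5 - x^4/4 + 5*x^3/3 - 4*x^2 + 6*x at the endpoints):
  F(1) − F(−1) = 101/60 − (-217/20) = 188/15.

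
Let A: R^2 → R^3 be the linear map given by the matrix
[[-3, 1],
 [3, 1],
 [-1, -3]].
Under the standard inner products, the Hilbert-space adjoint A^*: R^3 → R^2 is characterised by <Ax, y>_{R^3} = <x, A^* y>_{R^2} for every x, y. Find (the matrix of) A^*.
A^* = A^T =
[[-3, 3, -1],
 [1, 1, -3]]

For real matrices with standard dot products, the defining identity <Ax, y> = <x, A^* y> gives (Ax)^T y = x^T (A^*) y, i.e. x^T A^T y = x^T (A^*) y. Since this holds for all x, y, we must have A^* = A^T. Therefore
A^* =
[[-3, 3, -1],
 [1, 1, -3]].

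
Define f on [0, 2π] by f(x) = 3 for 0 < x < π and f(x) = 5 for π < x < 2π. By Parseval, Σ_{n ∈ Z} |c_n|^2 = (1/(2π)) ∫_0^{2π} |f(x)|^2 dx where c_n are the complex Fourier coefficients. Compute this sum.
Σ |c_n|^2 = 17

Parseval equates the L^2 energy of f (normalised by 1/(2π)) with the ℓ^2 sum of its Fourier coefficients: (1/(2π)) ∫_0^{2π} |f|^2 = Σ |c_n|^2.
Compute the left side: (1/(2π)) [∫_0^π 3^2 dx + ∫_π^{2π} 5^2 dx] = (1/(2π)) · (9π + 25π) = (9 + 25)/2 = 17.
So Σ_{n ∈ Z} |c_n|^2 = 17.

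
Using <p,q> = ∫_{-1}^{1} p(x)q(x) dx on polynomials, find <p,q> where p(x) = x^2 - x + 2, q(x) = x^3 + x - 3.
<p,q> = -226/15

Expand the product: p(x)·q(x) = x^5 - x^4 + 3*x^3 - 4*x^2 + 5*x - 6.
∫_{-1}^{1} of each monomial x^k gives [2/(k+1) if k even, 0 if k odd]. Integrating term-by-term (or equivalently evaluating the antiderivative F(x) = x^6/6 - x^5/5 + 3*x^4/4 - 4*x^3/3 + 5*x^2/2 - 6*x at the endpoints):
  F(1) − F(−1) = -247/60 − (219/20) = -226/15.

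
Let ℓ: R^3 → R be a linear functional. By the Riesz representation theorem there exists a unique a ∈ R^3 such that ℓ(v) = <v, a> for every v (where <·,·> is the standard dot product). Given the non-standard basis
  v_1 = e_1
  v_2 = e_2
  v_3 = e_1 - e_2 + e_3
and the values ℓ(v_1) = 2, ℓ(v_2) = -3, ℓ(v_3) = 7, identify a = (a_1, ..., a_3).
a = (2, -3, 2)

Write a = (a_1, ..., a_3) in the standard basis. For each basis vector v_i, ℓ(v_i) = <v_i, a> is a linear equation in the a_j's. Collect the n equations into a matrix system V a = ℓ, where row i of V is v_i (expressed in the standard basis). Since V is invertible (lower-triangular with 1s on the diagonal, up to permutation), solve by back-substitution:
  V =
[[1, 0, 0],
 [0, 1, 0],
 [1, -1, 1]]
  V a = (2, -3, 7)
Solving gives a = (2, -3, 2).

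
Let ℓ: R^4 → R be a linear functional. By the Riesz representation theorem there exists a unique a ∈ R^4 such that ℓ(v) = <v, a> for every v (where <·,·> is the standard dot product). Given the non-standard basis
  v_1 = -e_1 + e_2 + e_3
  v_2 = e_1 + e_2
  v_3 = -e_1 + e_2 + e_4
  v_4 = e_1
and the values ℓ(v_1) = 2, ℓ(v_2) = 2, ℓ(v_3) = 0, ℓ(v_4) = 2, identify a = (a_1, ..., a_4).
a = (2, 0, 4, 2)

Write a = (a_1, ..., a_4) in the standard basis. For each basis vector v_i, ℓ(v_i) = <v_i, a> is a linear equation in the a_j's. Collect the n equations into a matrix system V a = ℓ, where row i of V is v_i (expressed in the standard basis). Since V is invertible (lower-triangular with 1s on the diagonal, up to permutation), solve by back-substitution:
  V =
[[-1, 1, 1, 0],
 [1, 1, 0, 0],
 [-1, 1, 0, 1],
 [1, 0, 0, 0]]
  V a = (2, 2, 0, 2)
Solving gives a = (2, 0, 4, 2).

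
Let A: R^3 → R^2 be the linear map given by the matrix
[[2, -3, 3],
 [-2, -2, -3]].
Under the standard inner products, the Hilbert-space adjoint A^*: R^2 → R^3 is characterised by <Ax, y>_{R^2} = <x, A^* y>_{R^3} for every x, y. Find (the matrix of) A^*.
A^* = A^T =
[[2, -2],
 [-3, -2],
 [3, -3]]

For real matrices with standard dot products, the defining identity <Ax, y> = <x, A^* y> gives (Ax)^T y = x^T (A^*) y, i.e. x^T A^T y = x^T (A^*) y. Since this holds for all x, y, we must have A^* = A^T. Therefore
A^* =
[[2, -2],
 [-3, -2],
 [3, -3]].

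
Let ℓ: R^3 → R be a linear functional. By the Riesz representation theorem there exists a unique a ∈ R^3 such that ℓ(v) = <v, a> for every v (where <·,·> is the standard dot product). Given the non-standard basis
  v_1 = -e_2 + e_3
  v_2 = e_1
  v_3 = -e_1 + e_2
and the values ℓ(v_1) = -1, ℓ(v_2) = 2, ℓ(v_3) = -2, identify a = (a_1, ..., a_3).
a = (2, 0, -1)

Write a = (a_1, ..., a_3) in the standard basis. For each basis vector v_i, ℓ(v_i) = <v_i, a> is a linear equation in the a_j's. Collect the n equations into a matrix system V a = ℓ, where row i of V is v_i (expressed in the standard basis). Since V is invertible (lower-triangular with 1s on the diagonal, up to permutation), solve by back-substitution:
  V =
[[0, -1, 1],
 [1, 0, 0],
 [-1, 1, 0]]
  V a = (-1, 2, -2)
Solving gives a = (2, 0, -1).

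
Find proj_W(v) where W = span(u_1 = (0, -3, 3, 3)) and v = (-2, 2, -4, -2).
proj_W(v) = (0, 8/3, -8/3, -8/3)

Set up U = [u_1 | ... | u_1] ∈ R^(4×1). The projector onto W = col(U) is P = U (U^T U)^(-1) U^T.
Compute U^T U =
  [27],
and U^T v = (-24).
Solve U^T U · c = U^T v for the coefficients: c = (-8/9). The projection is proj_W(v) = U c.
Check: (v - proj_W(v)) · u_1 = 0  (should be 0).
Result: proj_W(v) = (0, 8/3, -8/3, -8/3).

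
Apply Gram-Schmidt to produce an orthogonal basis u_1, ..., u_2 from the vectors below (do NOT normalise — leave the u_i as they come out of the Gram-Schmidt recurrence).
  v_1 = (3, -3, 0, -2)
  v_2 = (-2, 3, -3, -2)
Orthogonal basis:
  u_1 = (3, -3, 0, -2)
  u_2 = (-1/2, 3/2, -3, -3)

Apply the Gram-Schmidt recurrence
  u_1 = v_1
  u_i = v_i − Σ_{j<i} ((v_i · u_j) / (u_j · u_j)) · u_j.

Step by step this gives:
  u_1 = (3, -3, 0, -2)
  u_2 = (-1/2, 3/2, -3, -3)

Orthogonality check:
  u_2 · u_1 = 0 (should be 0)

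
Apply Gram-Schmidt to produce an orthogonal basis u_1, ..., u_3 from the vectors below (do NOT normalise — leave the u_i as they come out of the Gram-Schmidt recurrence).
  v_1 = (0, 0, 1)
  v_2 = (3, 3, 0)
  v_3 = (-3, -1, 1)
Orthogonal basis:
  u_1 = (0, 0, 1)
  u_2 = (3, 3, 0)
  u_3 = (-1, 1, 0)

Apply the Gram-Schmidt recurrence
  u_1 = v_1
  u_i = v_i − Σ_{j<i} ((v_i · u_j) / (u_j · u_j)) · u_j.

Step by step this gives:
  u_1 = (0, 0, 1)
  u_2 = (3, 3, 0)
  u_3 = (-1, 1, 0)

Orthogonality check:
  u_2 · u_1 = 0 (should be 0)
  u_3 · u_1 = 0 (should be 0)
  u_3 · u_2 = 0 (should be 0)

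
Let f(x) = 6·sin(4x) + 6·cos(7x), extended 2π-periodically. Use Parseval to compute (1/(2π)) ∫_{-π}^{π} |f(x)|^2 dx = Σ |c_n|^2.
Σ |c_n|^2 = 36

Expand |f|^2 and use orthogonality of {sin(nx), cos(mx)} on [-π, π]:
  ∫_{-π}^{π} sin(nx)^2 dx = π, ∫ cos(mx)^2 dx = π, and cross terms integrate to 0.
So ∫_{-π}^{π} f(x)^2 dx = 6^2 · π + 6^2 · π = (36 + 36)π.
Divide by 2π: (36 + 36)/2 = 36.
By Parseval, this equals Σ |c_n|^2.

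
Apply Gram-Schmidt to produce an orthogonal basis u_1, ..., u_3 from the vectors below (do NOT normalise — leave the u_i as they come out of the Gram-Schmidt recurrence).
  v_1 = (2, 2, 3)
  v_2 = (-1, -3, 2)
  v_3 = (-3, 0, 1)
Orthogonal basis:
  u_1 = (2, 2, 3)
  u_2 = (-13/17, -47/17, 40/17)
  u_3 = (-43/18, 301/234, 86/117)

Apply the Gram-Schmidt recurrence
  u_1 = v_1
  u_i = v_i − Σ_{j<i} ((v_i · u_j) / (u_j · u_j)) · u_j.

Step by step this gives:
  u_1 = (2, 2, 3)
  u_2 = (-13/17, -47/17, 40/17)
  u_3 = (-43/18, 301/234, 86/117)

Orthogonality check:
  u_2 · u_1 = 0 (should be 0)
  u_3 · u_1 = 0 (should be 0)
  u_3 · u_2 = 0 (should be 0)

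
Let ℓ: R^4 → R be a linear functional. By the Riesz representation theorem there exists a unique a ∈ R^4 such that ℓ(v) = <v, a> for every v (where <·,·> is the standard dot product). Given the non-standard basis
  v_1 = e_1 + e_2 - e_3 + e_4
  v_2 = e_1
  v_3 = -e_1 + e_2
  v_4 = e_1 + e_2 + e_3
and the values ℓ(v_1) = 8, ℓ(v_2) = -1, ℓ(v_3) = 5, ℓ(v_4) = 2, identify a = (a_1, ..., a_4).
a = (-1, 4, -1, 4)

Write a = (a_1, ..., a_4) in the standard basis. For each basis vector v_i, ℓ(v_i) = <v_i, a> is a linear equation in the a_j's. Collect the n equations into a matrix system V a = ℓ, where row i of V is v_i (expressed in the standard basis). Since V is invertible (lower-triangular with 1s on the diagonal, up to permutation), solve by back-substitution:
  V =
[[1, 1, -1, 1],
 [1, 0, 0, 0],
 [-1, 1, 0, 0],
 [1, 1, 1, 0]]
  V a = (8, -1, 5, 2)
Solving gives a = (-1, 4, -1, 4).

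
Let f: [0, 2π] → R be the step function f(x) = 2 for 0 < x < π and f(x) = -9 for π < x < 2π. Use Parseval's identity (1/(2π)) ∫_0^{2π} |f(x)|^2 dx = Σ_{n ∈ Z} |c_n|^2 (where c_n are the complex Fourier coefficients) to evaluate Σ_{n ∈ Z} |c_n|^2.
Σ |c_n|^2 = 85/2

Parseval equates the L^2 energy of f (normalised by 1/(2π)) with the ℓ^2 sum of its Fourier coefficients: (1/(2π)) ∫_0^{2π} |f|^2 = Σ |c_n|^2.
Compute the left side: (1/(2π)) [∫_0^π 2^2 dx + ∫_π^{2π} (-9)^2 dx] = (1/(2π)) · (4π + 81π) = (4 + 81)/2 = 85/2.
So Σ_{n ∈ Z} |c_n|^2 = 85/2.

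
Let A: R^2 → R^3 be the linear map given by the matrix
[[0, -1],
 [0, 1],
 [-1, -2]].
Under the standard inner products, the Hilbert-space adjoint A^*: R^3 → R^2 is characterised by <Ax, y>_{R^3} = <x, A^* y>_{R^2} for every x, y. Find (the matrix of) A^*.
A^* = A^T =
[[0, 0, -1],
 [-1, 1, -2]]

For real matrices with standard dot products, the defining identity <Ax, y> = <x, A^* y> gives (Ax)^T y = x^T (A^*) y, i.e. x^T A^T y = x^T (A^*) y. Since this holds for all x, y, we must have A^* = A^T. Therefore
A^* =
[[0, 0, -1],
 [-1, 1, -2]].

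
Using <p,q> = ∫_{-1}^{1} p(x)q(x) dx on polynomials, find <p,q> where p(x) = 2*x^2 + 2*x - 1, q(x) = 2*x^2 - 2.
<p,q> = 8/5

Expand the product: p(x)·q(x) = 4*x^4 + 4*x^3 - 6*x^2 - 4*x + 2.
∫_{-1}^{1} of each monomial x^k gives [2/(k+1) if k even, 0 if k odd]. Integrating term-by-term (or equivalently evaluating the antiderivative F(x) = 4*x^5/5 + x^4 - 2*x^3 - 2*x^2 + 2*x at the endpoints):
  F(1) − F(−1) = -1/5 − (-9/5) = 8/5.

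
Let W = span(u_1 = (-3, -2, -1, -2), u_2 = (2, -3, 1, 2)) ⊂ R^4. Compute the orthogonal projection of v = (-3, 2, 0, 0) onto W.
proj_W(v) = (-472/299, 513/299, -17/23, -34/23)

Set up U = [u_1 | ... | u_2] ∈ R^(4×2). The projector onto W = col(U) is P = U (U^T U)^(-1) U^T.
Compute U^T U =
  [18, -5]
  [-5, 18],
and U^T v = (5, -12).
Solve U^T U · c = U^T v for the coefficients: c = (30/299, -191/299). The projection is proj_W(v) = U c.
Check: (v - proj_W(v)) · u_1 = 0  (should be 0).
Check: (v - proj_W(v)) · u_2 = 0  (should be 0).
Result: proj_W(v) = (-472/299, 513/299, -17/23, -34/23).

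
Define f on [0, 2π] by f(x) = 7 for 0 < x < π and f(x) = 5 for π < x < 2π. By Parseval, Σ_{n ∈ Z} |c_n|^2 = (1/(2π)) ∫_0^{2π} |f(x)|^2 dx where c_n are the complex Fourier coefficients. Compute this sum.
Σ |c_n|^2 = 37

Parseval equates the L^2 energy of f (normalised by 1/(2π)) with the ℓ^2 sum of its Fourier coefficients: (1/(2π)) ∫_0^{2π} |f|^2 = Σ |c_n|^2.
Compute the left side: (1/(2π)) [∫_0^π 7^2 dx + ∫_π^{2π} 5^2 dx] = (1/(2π)) · (49π + 25π) = (49 + 25)/2 = 37.
So Σ_{n ∈ Z} |c_n|^2 = 37.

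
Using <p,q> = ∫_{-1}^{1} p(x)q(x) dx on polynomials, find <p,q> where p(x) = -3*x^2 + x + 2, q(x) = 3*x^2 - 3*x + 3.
<p,q> = 22/5

Expand the product: p(x)·q(x) = -9*x^4 + 12*x^3 - 6*x^2 - 3*x + 6.
∫_{-1}^{1} of each monomial x^k gives [2/(k+1) if k even, 0 if k odd]. Integrating term-by-term (or equivalently evaluating the antiderivative F(x) = -9*x^5/5 + 3*x^4 - 2*x^3 - 3*x^2/2 + 6*x at the endpoints):
  F(1) − F(−1) = 37/10 − (-7/10) = 22/5.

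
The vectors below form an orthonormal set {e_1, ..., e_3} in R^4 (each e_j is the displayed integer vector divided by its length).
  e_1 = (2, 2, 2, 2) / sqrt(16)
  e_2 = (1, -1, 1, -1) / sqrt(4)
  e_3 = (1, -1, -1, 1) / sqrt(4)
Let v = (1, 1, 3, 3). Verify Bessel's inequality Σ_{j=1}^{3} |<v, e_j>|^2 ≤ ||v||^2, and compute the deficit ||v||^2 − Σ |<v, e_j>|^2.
Σ |<v, e_j>|^2 = 16; ||v||^2 = 20; deficit = 4

Write each e_j = u_j / sqrt(<u_j, u_j>) where u_j is the displayed integer vector. Then <v, e_j> = <v, u_j> / sqrt(<u_j, u_j>), so |<v, e_j>|^2 = <v, u_j>^2 / <u_j, u_j>.
Coefficients: <v, e_1> = 16/sqrt(16), <v, e_2> = 0/sqrt(4), <v, e_3> = 0/sqrt(4).
Square and sum: Σ |<v, e_j>|^2 = 16.
Compute ||v||^2 = v·v = 20.
Deficit = 20 − 16 = 4 ≥ 0, confirming Bessel's inequality. (The deficit equals ||v − Σ <v,e_j> e_j||^2, the squared distance from v to span{e_j}.)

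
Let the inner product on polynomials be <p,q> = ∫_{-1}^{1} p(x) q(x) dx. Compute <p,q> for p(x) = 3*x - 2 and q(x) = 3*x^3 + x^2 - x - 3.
<p,q> = 184/15

Expand the product: p(x)·q(x) = 9*x^4 - 3*x^3 - 5*x^2 - 7*x + 6.
∫_{-1}^{1} of each monomial x^k gives [2/(k+1) if k even, 0 if k odd]. Integrating term-by-term (or equivalently evaluating the antiderivative F(x) = 9*x^5/5 - 3*x^4/4 - 5*x^3/3 - 7*x^2/2 + 6*x at the endpoints):
  F(1) − F(−1) = 113/60 − (-623/60) = 184/15.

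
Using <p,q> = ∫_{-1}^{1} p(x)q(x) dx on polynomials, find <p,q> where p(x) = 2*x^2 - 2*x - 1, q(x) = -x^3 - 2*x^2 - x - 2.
<p,q> = 16/5

Expand the product: p(x)·q(x) = -2*x^5 - 2*x^4 + 3*x^3 + 5*x + 2.
∫_{-1}^{1} of each monomial x^k gives [2/(k+1) if k even, 0 if k odd]. Integrating term-by-term (or equivalently evaluating the antiderivative F(x) = -x^6/3 - 2*x^5/5 + 3*x^4/4 + 5*x^2/2 + 2*x at the endpoints):
  F(1) − F(−1) = 271/60 − (79/60) = 16/5.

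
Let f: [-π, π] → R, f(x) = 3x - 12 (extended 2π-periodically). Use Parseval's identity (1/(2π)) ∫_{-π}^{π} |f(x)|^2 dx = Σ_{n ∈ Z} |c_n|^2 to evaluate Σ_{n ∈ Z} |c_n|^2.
Σ |c_n|^2 = 3π^2 + 144

Expand and integrate term by term over [-π, π]:
  ∫ (3x)^2 dx = 9·(2π^3/3); ∫ 2·3·(-12)·x dx = 0 (odd integrand); ∫ (-12)^2 dx = 144·2π.
So (1/(2π)) ∫_{-π}^{π} (3x - 12)^2 dx = 9π^2/3 + 144 = 3π^2 + 144.
Parseval ⇒ Σ |c_n|^2 = 3π^2 + 144.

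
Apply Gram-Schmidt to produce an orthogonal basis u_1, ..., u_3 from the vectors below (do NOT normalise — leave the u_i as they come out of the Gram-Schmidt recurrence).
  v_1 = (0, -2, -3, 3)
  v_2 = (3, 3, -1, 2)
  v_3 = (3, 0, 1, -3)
Orthogonal basis:
  u_1 = (0, -2, -3, 3)
  u_2 = (3, 36/11, -13/22, 35/22)
  u_3 = (1251/497, -804/497, -269/497, -115/71)

Apply the Gram-Schmidt recurrence
  u_1 = v_1
  u_i = v_i − Σ_{j<i} ((v_i · u_j) / (u_j · u_j)) · u_j.

Step by step this gives:
  u_1 = (0, -2, -3, 3)
  u_2 = (3, 36/11, -13/22, 35/22)
  u_3 = (1251/497, -804/497, -269/497, -115/71)

Orthogonality check:
  u_2 · u_1 = 0 (should be 0)
  u_3 · u_1 = 0 (should be 0)
  u_3 · u_2 = 0 (should be 0)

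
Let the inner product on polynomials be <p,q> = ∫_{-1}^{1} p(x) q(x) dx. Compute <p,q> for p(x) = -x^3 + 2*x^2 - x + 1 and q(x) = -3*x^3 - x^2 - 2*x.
<p,q> = 286/105

Expand the product: p(x)·q(x) = 3*x^6 - 5*x^5 + 3*x^4 - 6*x^3 + x^2 - 2*x.
∫_{-1}^{1} of each monomial x^k gives [2/(k+1) if k even, 0 if k odd]. Integrating term-by-term (or equivalently evaluating the antiderivative F(x) = 3*x^7/7 - 5*x^6/6 + 3*x^5/5 - 3*x^4/2 + x^3/3 - x^2 at the endpoints):
  F(1) − F(−1) = -69/35 − (-493/105) = 286/105.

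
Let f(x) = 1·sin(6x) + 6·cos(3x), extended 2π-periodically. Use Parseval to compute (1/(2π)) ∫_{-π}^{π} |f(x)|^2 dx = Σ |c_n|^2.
Σ |c_n|^2 = 37/2

Expand |f|^2 and use orthogonality of {sin(nx), cos(mx)} on [-π, π]:
  ∫_{-π}^{π} sin(nx)^2 dx = π, ∫ cos(mx)^2 dx = π, and cross terms integrate to 0.
So ∫_{-π}^{π} f(x)^2 dx = 1^2 · π + 6^2 · π = (1 + 36)π.
Divide by 2π: (1 + 36)/2 = 37/2.
By Parseval, this equals Σ |c_n|^2.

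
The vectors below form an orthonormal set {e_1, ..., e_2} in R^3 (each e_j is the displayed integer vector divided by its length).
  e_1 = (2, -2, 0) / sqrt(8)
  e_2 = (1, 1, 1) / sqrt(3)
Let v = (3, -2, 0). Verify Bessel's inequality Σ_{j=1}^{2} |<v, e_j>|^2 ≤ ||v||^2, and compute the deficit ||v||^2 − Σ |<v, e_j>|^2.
Σ |<v, e_j>|^2 = 77/6; ||v||^2 = 13; deficit = 1/6

Write each e_j = u_j / sqrt(<u_j, u_j>) where u_j is the displayed integer vector. Then <v, e_j> = <v, u_j> / sqrt(<u_j, u_j>), so |<v, e_j>|^2 = <v, u_j>^2 / <u_j, u_j>.
Coefficients: <v, e_1> = 10/sqrt(8), <v, e_2> = 1/sqrt(3).
Square and sum: Σ |<v, e_j>|^2 = 77/6.
Compute ||v||^2 = v·v = 13.
Deficit = 13 − 77/6 = 1/6 ≥ 0, confirming Bessel's inequality. (The deficit equals ||v − Σ <v,e_j> e_j||^2, the squared distance from v to span{e_j}.)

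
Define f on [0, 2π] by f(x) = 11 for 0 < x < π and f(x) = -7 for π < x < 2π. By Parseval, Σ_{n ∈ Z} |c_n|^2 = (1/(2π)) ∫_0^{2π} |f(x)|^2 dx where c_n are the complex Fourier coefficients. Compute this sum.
Σ |c_n|^2 = 85

Parseval equates the L^2 energy of f (normalised by 1/(2π)) with the ℓ^2 sum of its Fourier coefficients: (1/(2π)) ∫_0^{2π} |f|^2 = Σ |c_n|^2.
Compute the left side: (1/(2π)) [∫_0^π 11^2 dx + ∫_π^{2π} (-7)^2 dx] = (1/(2π)) · (121π + 49π) = (121 + 49)/2 = 85.
So Σ_{n ∈ Z} |c_n|^2 = 85.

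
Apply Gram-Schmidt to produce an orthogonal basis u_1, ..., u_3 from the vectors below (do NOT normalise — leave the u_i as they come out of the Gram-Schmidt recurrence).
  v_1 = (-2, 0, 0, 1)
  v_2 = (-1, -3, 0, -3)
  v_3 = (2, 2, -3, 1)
Orthogonal basis:
  u_1 = (-2, 0, 0, 1)
  u_2 = (-7/5, -3, 0, -14/5)
  u_3 = (-3/47, 7/47, -3, -6/47)

Apply the Gram-Schmidt recurrence
  u_1 = v_1
  u_i = v_i − Σ_{j<i} ((v_i · u_j) / (u_j · u_j)) · u_j.

Step by step this gives:
  u_1 = (-2, 0, 0, 1)
  u_2 = (-7/5, -3, 0, -14/5)
  u_3 = (-3/47, 7/47, -3, -6/47)

Orthogonality check:
  u_2 · u_1 = 0 (should be 0)
  u_3 · u_1 = 0 (should be 0)
  u_3 · u_2 = 0 (should be 0)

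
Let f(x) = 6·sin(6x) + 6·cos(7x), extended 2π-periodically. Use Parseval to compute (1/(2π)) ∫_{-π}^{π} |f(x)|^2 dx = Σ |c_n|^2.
Σ |c_n|^2 = 36

Expand |f|^2 and use orthogonality of {sin(nx), cos(mx)} on [-π, π]:
  ∫_{-π}^{π} sin(nx)^2 dx = π, ∫ cos(mx)^2 dx = π, and cross terms integrate to 0.
So ∫_{-π}^{π} f(x)^2 dx = 6^2 · π + 6^2 · π = (36 + 36)π.
Divide by 2π: (36 + 36)/2 = 36.
By Parseval, this equals Σ |c_n|^2.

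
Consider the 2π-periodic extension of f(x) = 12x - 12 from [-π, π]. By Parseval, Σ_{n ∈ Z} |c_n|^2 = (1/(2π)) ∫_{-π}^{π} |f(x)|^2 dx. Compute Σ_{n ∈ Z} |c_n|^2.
Σ |c_n|^2 = 48π^2 + 144

Expand and integrate term by term over [-π, π]:
  ∫ (12x)^2 dx = 144·(2π^3/3); ∫ 2·12·(-12)·x dx = 0 (odd integrand); ∫ (-12)^2 dx = 144·2π.
So (1/(2π)) ∫_{-π}^{π} (12x - 12)^2 dx = 144π^2/3 + 144 = 48π^2 + 144.
Parseval ⇒ Σ |c_n|^2 = 48π^2 + 144.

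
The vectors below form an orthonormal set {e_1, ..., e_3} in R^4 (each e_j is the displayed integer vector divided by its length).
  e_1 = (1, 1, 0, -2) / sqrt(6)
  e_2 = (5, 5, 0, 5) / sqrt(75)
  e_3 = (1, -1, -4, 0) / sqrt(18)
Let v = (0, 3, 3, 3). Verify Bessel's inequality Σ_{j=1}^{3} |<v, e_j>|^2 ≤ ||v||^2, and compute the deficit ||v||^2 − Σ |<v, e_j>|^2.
Σ |<v, e_j>|^2 = 26; ||v||^2 = 27; deficit = 1

Write each e_j = u_j / sqrt(<u_j, u_j>) where u_j is the displayed integer vector. Then <v, e_j> = <v, u_j> / sqrt(<u_j, u_j>), so |<v, e_j>|^2 = <v, u_j>^2 / <u_j, u_j>.
Coefficients: <v, e_1> = -3/sqrt(6), <v, e_2> = 30/sqrt(75), <v, e_3> = -15/sqrt(18).
Square and sum: Σ |<v, e_j>|^2 = 26.
Compute ||v||^2 = v·v = 27.
Deficit = 27 − 26 = 1 ≥ 0, confirming Bessel's inequality. (The deficit equals ||v − Σ <v,e_j> e_j||^2, the squared distance from v to span{e_j}.)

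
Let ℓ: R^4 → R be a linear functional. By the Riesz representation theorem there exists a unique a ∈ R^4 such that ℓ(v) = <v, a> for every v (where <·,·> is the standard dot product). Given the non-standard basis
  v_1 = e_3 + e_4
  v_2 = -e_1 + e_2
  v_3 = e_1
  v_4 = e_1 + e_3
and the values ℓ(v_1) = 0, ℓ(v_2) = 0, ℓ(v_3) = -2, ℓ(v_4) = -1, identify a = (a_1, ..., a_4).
a = (-2, -2, 1, -1)

Write a = (a_1, ..., a_4) in the standard basis. For each basis vector v_i, ℓ(v_i) = <v_i, a> is a linear equation in the a_j's. Collect the n equations into a matrix system V a = ℓ, where row i of V is v_i (expressed in the standard basis). Since V is invertible (lower-triangular with 1s on the diagonal, up to permutation), solve by back-substitution:
  V =
[[0, 0, 1, 1],
 [-1, 1, 0, 0],
 [1, 0, 0, 0],
 [1, 0, 1, 0]]
  V a = (0, 0, -2, -1)
Solving gives a = (-2, -2, 1, -1).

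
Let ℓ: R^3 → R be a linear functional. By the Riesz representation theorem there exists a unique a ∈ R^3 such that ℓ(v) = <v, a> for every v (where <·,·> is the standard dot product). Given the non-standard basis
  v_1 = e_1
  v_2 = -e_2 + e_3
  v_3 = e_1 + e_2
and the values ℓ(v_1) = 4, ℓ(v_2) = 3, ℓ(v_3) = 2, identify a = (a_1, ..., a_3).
a = (4, -2, 1)

Write a = (a_1, ..., a_3) in the standard basis. For each basis vector v_i, ℓ(v_i) = <v_i, a> is a linear equation in the a_j's. Collect the n equations into a matrix system V a = ℓ, where row i of V is v_i (expressed in the standard basis). Since V is invertible (lower-triangular with 1s on the diagonal, up to permutation), solve by back-substitution:
  V =
[[1, 0, 0],
 [0, -1, 1],
 [1, 1, 0]]
  V a = (4, 3, 2)
Solving gives a = (4, -2, 1).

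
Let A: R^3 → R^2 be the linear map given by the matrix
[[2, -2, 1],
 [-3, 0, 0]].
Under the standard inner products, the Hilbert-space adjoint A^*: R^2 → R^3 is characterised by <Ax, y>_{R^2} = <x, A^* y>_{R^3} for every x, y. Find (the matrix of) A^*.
A^* = A^T =
[[2, -3],
 [-2, 0],
 [1, 0]]

For real matrices with standard dot products, the defining identity <Ax, y> = <x, A^* y> gives (Ax)^T y = x^T (A^*) y, i.e. x^T A^T y = x^T (A^*) y. Since this holds for all x, y, we must have A^* = A^T. Therefore
A^* =
[[2, -3],
 [-2, 0],
 [1, 0]].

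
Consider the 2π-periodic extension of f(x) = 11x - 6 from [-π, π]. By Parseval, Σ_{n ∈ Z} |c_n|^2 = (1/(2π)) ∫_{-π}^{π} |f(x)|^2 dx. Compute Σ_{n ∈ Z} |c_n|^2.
Σ |c_n|^2 = 121π^2/3 + 36

Expand and integrate term by term over [-π, π]:
  ∫ (11x)^2 dx = 121·(2π^3/3); ∫ 2·11·(-6)·x dx = 0 (odd integrand); ∫ (-6)^2 dx = 36·2π.
So (1/(2π)) ∫_{-π}^{π} (11x - 6)^2 dx = 121π^2/3 + 36 = 121π^2/3 + 36.
Parseval ⇒ Σ |c_n|^2 = 121π^2/3 + 36.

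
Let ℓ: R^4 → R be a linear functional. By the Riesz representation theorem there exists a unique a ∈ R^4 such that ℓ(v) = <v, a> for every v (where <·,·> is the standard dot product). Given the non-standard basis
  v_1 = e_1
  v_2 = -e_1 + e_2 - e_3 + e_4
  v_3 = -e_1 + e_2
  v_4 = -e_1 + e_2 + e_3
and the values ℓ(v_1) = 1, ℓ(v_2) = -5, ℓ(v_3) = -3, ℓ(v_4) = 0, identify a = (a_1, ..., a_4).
a = (1, -2, 3, 1)

Write a = (a_1, ..., a_4) in the standard basis. For each basis vector v_i, ℓ(v_i) = <v_i, a> is a linear equation in the a_j's. Collect the n equations into a matrix system V a = ℓ, where row i of V is v_i (expressed in the standard basis). Since V is invertible (lower-triangular with 1s on the diagonal, up to permutation), solve by back-substitution:
  V =
[[1, 0, 0, 0],
 [-1, 1, -1, 1],
 [-1, 1, 0, 0],
 [-1, 1, 1, 0]]
  V a = (1, -5, -3, 0)
Solving gives a = (1, -2, 3, 1).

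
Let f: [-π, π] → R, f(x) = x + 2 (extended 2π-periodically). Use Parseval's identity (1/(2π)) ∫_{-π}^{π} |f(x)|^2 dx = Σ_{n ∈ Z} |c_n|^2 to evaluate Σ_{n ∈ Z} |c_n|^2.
Σ |c_n|^2 = π^2/3 + 4

Expand and integrate term by term over [-π, π]:
  ∫ (x)^2 dx = 1·(2π^3/3); ∫ 2·1·(2)·x dx = 0 (odd integrand); ∫ 2^2 dx = 4·2π.
So (1/(2π)) ∫_{-π}^{π} (x + 2)^2 dx = 1π^2/3 + 4 = π^2/3 + 4.
Parseval ⇒ Σ |c_n|^2 = π^2/3 + 4.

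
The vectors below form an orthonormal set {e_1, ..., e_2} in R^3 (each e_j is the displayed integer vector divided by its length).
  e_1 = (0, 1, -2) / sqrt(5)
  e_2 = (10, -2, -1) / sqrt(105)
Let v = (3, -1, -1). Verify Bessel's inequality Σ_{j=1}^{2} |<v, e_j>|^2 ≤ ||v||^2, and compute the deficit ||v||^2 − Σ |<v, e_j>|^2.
Σ |<v, e_j>|^2 = 74/7; ||v||^2 = 11; deficit = 3/7

Write each e_j = u_j / sqrt(<u_j, u_j>) where u_j is the displayed integer vector. Then <v, e_j> = <v, u_j> / sqrt(<u_j, u_j>), so |<v, e_j>|^2 = <v, u_j>^2 / <u_j, u_j>.
Coefficients: <v, e_1> = 1/sqrt(5), <v, e_2> = 33/sqrt(105).
Square and sum: Σ |<v, e_j>|^2 = 74/7.
Compute ||v||^2 = v·v = 11.
Deficit = 11 − 74/7 = 3/7 ≥ 0, confirming Bessel's inequality. (The deficit equals ||v − Σ <v,e_j> e_j||^2, the squared distance from v to span{e_j}.)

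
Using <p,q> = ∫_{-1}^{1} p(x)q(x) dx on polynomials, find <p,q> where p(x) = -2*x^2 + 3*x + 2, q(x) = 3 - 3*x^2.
<p,q> = 32/5

Expand the product: p(x)·q(x) = 6*x^4 - 9*x^3 - 12*x^2 + 9*x + 6.
∫_{-1}^{1} of each monomial x^k gives [2/(k+1) if k even, 0 if k odd]. Integrating term-by-term (or equivalently evaluating the antiderivative F(x) = 6*x^5/5 - 9*x^4/4 - 4*x^3 + 9*x^2/2 + 6*x at the endpoints):
  F(1) − F(−1) = 109/20 − (-19/20) = 32/5.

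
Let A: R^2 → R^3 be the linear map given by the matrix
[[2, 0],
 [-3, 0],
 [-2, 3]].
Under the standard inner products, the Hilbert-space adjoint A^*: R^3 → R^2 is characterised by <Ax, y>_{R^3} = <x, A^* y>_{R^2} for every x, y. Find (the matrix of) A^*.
A^* = A^T =
[[2, -3, -2],
 [0, 0, 3]]

For real matrices with standard dot products, the defining identity <Ax, y> = <x, A^* y> gives (Ax)^T y = x^T (A^*) y, i.e. x^T A^T y = x^T (A^*) y. Since this holds for all x, y, we must have A^* = A^T. Therefore
A^* =
[[2, -3, -2],
 [0, 0, 3]].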